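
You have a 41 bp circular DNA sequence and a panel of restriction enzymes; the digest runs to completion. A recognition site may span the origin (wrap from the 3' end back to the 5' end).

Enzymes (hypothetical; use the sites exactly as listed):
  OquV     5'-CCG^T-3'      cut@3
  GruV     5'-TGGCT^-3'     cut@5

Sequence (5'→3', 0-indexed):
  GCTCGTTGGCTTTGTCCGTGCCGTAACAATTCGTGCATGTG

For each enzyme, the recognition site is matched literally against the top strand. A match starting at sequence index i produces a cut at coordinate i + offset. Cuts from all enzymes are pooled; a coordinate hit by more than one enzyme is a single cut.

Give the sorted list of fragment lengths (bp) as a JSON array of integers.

Site scan:
  OquV (CCGT, off=3): starts [15, 20] → cuts [18, 23]
  GruV (TGGCT, off=5): starts [6, 39] → cuts [3, 11]

Pooled cuts: [3, 11, 18, 23]

Fragment lengths:
  3→11: 8 bp
  11→18: 7 bp
  18→23: 5 bp
  23→3 (wrap): 41-23+3 = 21 bp

[5,7,8,21]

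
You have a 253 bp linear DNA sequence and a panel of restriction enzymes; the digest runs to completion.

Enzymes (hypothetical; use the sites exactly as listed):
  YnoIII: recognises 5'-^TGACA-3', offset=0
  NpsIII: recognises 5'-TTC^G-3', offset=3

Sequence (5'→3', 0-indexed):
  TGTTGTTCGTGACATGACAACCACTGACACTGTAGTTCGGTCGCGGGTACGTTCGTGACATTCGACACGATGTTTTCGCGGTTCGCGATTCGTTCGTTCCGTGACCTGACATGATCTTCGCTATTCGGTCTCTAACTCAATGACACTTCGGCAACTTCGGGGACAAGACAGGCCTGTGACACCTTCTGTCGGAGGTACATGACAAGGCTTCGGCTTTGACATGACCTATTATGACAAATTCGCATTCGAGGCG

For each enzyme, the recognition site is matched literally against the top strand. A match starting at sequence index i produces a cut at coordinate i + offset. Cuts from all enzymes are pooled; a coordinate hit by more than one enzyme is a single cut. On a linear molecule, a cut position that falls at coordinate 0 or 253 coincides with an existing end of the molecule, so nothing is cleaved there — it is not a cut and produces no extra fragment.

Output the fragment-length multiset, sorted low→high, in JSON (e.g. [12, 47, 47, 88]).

[1,1,4,5,5,6,6,7,7,7,8,8,9,9,10,10,11,12,13,14,14,14,15,16,18,23]

Scan for sites:
  YnoIII TGACA/0: at [9, 14, 24, 55, 106, 140, 176, 199, 216, 231] ⇒ [9, 14, 24, 55, 106, 140, 176, 199, 216, 231]
  NpsIII TTCG/3: at [5, 35, 51, 60, 74, 81, 88, 92, 116, 123, 146, 155, 208, 238, 244] ⇒ [8, 38, 54, 63, 77, 84, 91, 95, 119, 126, 149, 158, 211, 241, 247]

Pooled cuts: [8, 9, 14, 24, 38, 54, 55, 63, 77, 84, 91, 95, 106, 119, 126, 140, 149, 158, 176, 199, 211, 216, 231, 241, 247]

Fragments:
  [0,8): 8 bp
  [8,9): 1 bp
  [9,14): 5 bp
  [14,24): 10 bp
  [24,38): 14 bp
  [38,54): 16 bp
  [54,55): 1 bp
  [55,63): 8 bp
  [63,77): 14 bp
  [77,84): 7 bp
  [84,91): 7 bp
  [91,95): 4 bp
  [95,106): 11 bp
  [106,119): 13 bp
  [119,126): 7 bp
  [126,140): 14 bp
  [140,149): 9 bp
  [149,158): 9 bp
  [158,176): 18 bp
  [176,199): 23 bp
  [199,211): 12 bp
  [211,216): 5 bp
  [216,231): 15 bp
  [231,241): 10 bp
  [241,247): 6 bp
  [247,253): 6 bp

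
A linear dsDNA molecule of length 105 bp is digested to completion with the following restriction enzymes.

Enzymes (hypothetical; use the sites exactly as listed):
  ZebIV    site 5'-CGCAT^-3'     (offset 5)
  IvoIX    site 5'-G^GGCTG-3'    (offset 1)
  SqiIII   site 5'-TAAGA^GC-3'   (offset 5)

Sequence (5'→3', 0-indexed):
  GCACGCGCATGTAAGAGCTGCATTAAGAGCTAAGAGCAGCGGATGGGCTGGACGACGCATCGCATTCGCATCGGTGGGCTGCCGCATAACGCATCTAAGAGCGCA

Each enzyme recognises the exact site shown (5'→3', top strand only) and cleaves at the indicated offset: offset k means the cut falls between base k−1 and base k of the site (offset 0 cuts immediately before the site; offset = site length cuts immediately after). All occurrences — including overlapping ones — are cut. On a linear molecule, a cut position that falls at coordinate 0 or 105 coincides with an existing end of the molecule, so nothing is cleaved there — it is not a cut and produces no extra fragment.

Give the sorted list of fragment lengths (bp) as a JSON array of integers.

[5,5,5,6,6,6,7,7,10,10,11,12,15]

Site scan:
  ZebIV CGCAT/5: at [5, 55, 60, 66, 82, 89] ⇒ [10, 60, 65, 71, 87, 94]
  IvoIX GGGCTG/1: at [44, 75] ⇒ [45, 76]
  SqiIII TAAGAGC/5: at [11, 23, 30, 95] ⇒ [16, 28, 35, 100]

Pooled cuts: [10, 16, 28, 35, 45, 60, 65, 71, 76, 87, 94, 100]

Fragments:
  [0,10): 10 bp
  [10,16): 6 bp
  [16,28): 12 bp
  [28,35): 7 bp
  [35,45): 10 bp
  [45,60): 15 bp
  [60,65): 5 bp
  [65,71): 6 bp
  [71,76): 5 bp
  [76,87): 11 bp
  [87,94): 7 bp
  [94,100): 6 bp
  [100,105): 5 bp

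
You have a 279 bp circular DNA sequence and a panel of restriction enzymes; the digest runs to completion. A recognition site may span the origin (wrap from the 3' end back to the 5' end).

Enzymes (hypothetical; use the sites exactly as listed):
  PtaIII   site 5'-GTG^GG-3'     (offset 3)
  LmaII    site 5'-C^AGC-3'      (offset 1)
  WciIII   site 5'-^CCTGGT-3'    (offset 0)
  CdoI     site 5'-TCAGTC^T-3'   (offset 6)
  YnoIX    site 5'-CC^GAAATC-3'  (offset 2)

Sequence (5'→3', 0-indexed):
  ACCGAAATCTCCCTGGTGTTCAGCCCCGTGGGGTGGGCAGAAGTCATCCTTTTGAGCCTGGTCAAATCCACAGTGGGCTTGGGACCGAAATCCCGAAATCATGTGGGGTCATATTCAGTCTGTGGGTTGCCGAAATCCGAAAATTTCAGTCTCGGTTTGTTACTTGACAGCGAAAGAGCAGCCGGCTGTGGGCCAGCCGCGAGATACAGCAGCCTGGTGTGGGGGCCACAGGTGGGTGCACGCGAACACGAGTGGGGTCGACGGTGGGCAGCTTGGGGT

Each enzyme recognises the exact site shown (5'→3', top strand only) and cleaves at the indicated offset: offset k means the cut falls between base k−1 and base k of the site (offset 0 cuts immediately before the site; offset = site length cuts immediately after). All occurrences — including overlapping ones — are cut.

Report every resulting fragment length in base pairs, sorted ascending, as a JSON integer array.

[2,3,3,4,4,5,7,8,8,9,9,10,11,11,11,11,12,13,13,13,15,17,19,20,20,21]

Scan for sites:
  PtaIII GTGGG/3: at [27, 32, 72, 102, 121, 187, 218, 231, 251, 263] ⇒ [30, 35, 75, 105, 124, 190, 221, 234, 254, 266]
  LmaII CAGC/1: at [20, 167, 178, 193, 206, 209, 268] ⇒ [21, 168, 179, 194, 207, 210, 269]
  WciIII CCTGGT/0: at [11, 56, 212] ⇒ [11, 56, 212]
  CdoI TCAGTCT/6: at [114, 145] ⇒ [120, 151]
  YnoIX CCGAAATC/2: at [1, 84, 92, 129] ⇒ [3, 86, 94, 131]

Pooled cuts: [3, 11, 21, 30, 35, 56, 75, 86, 94, 105, 120, 124, 131, 151, 168, 179, 190, 194, 207, 210, 212, 221, 234, 254, 266, 269]

Fragments:
  3→11: 8 bp
  11→21: 10 bp
  21→30: 9 bp
  30→35: 5 bp
  35→56: 21 bp
  56→75: 19 bp
  75→86: 11 bp
  86→94: 8 bp
  94→105: 11 bp
  105→120: 15 bp
  120→124: 4 bp
  124→131: 7 bp
  131→151: 20 bp
  151→168: 17 bp
  168→179: 11 bp
  179→190: 11 bp
  190→194: 4 bp
  194→207: 13 bp
  207→210: 3 bp
  210→212: 2 bp
  212→221: 9 bp
  221→234: 13 bp
  234→254: 20 bp
  254→266: 12 bp
  266→269: 3 bp
  269→3 (wrap): 279-269+3 = 13 bp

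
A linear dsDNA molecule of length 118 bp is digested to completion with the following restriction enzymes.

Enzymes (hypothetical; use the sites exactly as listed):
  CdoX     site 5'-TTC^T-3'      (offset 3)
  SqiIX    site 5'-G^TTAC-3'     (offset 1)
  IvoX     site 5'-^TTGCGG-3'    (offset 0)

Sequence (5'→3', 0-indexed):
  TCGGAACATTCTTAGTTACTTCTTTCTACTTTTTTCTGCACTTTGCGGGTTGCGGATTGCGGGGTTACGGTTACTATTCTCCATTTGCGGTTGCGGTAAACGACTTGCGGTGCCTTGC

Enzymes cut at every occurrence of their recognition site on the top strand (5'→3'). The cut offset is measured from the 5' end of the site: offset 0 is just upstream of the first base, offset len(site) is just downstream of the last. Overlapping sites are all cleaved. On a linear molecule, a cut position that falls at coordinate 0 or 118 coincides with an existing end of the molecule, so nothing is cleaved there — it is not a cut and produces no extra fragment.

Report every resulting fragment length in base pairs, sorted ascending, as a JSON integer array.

Per-enzyme occurrences:
  CdoX (TTCT, off=3): starts [8, 19, 23, 33, 76] → cuts [11, 22, 26, 36, 79]
  SqiIX (GTTAC, off=1): starts [14, 63, 69] → cuts [15, 64, 70]
  IvoX (TTGCGG, off=0): starts [42, 49, 56, 84, 90, 104] → cuts [42, 49, 56, 84, 90, 104]

All cut coordinates (distinct, sorted): [11, 15, 22, 26, 36, 42, 49, 56, 64, 70, 79, 84, 90, 104]

Fragments:
  [0,11): 11 bp
  [11,15): 4 bp
  [15,22): 7 bp
  [22,26): 4 bp
  [26,36): 10 bp
  [36,42): 6 bp
  [42,49): 7 bp
  [49,56): 7 bp
  [56,64): 8 bp
  [64,70): 6 bp
  [70,79): 9 bp
  [79,84): 5 bp
  [84,90): 6 bp
  [90,104): 14 bp
  [104,118): 14 bp

[4,4,5,6,6,6,7,7,7,8,9,10,11,14,14]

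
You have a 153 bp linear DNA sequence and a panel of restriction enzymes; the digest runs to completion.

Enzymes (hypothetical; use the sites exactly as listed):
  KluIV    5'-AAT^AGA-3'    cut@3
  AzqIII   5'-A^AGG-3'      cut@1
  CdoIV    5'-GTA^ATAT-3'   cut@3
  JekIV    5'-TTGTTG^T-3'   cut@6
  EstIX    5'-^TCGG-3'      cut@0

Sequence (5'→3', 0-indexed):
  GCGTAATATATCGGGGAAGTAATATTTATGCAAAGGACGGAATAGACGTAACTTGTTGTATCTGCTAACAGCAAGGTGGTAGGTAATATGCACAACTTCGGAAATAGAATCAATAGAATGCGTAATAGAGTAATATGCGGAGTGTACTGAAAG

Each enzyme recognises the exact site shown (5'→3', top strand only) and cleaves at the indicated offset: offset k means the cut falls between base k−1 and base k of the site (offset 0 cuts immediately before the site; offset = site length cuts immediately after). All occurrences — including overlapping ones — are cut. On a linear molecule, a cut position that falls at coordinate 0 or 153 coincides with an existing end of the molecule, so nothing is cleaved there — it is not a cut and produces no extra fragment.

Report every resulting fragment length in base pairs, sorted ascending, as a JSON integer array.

Scan for sites:
  KluIV (AATAGA, off=3): starts [40, 102, 111, 123] → cuts [43, 105, 114, 126]
  AzqIII (AAGG, off=1): starts [32, 72] → cuts [33, 73]
  CdoIV (GTAATAT, off=3): starts [2, 18, 82, 129] → cuts [5, 21, 85, 132]
  JekIV (TTGTTGT, off=6): starts [52] → cuts [58]
  EstIX (TCGG, off=0): starts [10, 97] → cuts [10, 97]

All cut coordinates (distinct, sorted): [5, 10, 21, 33, 43, 58, 73, 85, 97, 105, 114, 126, 132]

Fragments:
  [0,5): 5 bp
  [5,10): 5 bp
  [10,21): 11 bp
  [21,33): 12 bp
  [33,43): 10 bp
  [43,58): 15 bp
  [58,73): 15 bp
  [73,85): 12 bp
  [85,97): 12 bp
  [97,105): 8 bp
  [105,114): 9 bp
  [114,126): 12 bp
  [126,132): 6 bp
  [132,153): 21 bp

[5,5,6,8,9,10,11,12,12,12,12,15,15,21]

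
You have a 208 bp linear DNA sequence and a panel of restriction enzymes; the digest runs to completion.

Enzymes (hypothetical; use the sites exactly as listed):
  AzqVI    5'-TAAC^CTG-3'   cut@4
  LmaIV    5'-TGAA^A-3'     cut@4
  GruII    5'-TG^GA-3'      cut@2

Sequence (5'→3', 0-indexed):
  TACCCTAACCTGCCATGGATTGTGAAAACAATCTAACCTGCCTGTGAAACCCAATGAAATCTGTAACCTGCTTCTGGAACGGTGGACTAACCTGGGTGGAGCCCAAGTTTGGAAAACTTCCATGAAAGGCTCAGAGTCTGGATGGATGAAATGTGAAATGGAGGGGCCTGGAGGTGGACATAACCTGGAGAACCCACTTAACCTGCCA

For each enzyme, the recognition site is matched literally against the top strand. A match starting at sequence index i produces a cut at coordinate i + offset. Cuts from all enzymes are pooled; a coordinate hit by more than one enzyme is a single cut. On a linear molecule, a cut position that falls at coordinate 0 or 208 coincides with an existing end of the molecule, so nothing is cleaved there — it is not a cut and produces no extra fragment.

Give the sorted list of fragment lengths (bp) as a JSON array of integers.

[3,3,4,6,6,6,7,7,7,8,8,8,9,9,9,9,10,10,11,11,13,14,15,15]

Site scan:
  AzqVI TAACCTG/4: at [5, 33, 63, 87, 180, 198] ⇒ [9, 37, 67, 91, 184, 202]
  LmaIV TGAAA/4: at [22, 44, 54, 122, 146, 153] ⇒ [26, 48, 58, 126, 150, 157]
  GruII TGGA/2: at [15, 74, 82, 96, 109, 138, 142, 158, 168, 174, 185] ⇒ [17, 76, 84, 98, 111, 140, 144, 160, 170, 176, 187]

All cut coordinates (distinct, sorted): [9, 17, 26, 37, 48, 58, 67, 76, 84, 91, 98, 111, 126, 140, 144, 150, 157, 160, 170, 176, 184, 187, 202]

Fragments:
  [0,9): 9 bp
  [9,17): 8 bp
  [17,26): 9 bp
  [26,37): 11 bp
  [37,48): 11 bp
  [48,58): 10 bp
  [58,67): 9 bp
  [67,76): 9 bp
  [76,84): 8 bp
  [84,91): 7 bp
  [91,98): 7 bp
  [98,111): 13 bp
  [111,126): 15 bp
  [126,140): 14 bp
  [140,144): 4 bp
  [144,150): 6 bp
  [150,157): 7 bp
  [157,160): 3 bp
  [160,170): 10 bp
  [170,176): 6 bp
  [176,184): 8 bp
  [184,187): 3 bp
  [187,202): 15 bp
  [202,208): 6 bp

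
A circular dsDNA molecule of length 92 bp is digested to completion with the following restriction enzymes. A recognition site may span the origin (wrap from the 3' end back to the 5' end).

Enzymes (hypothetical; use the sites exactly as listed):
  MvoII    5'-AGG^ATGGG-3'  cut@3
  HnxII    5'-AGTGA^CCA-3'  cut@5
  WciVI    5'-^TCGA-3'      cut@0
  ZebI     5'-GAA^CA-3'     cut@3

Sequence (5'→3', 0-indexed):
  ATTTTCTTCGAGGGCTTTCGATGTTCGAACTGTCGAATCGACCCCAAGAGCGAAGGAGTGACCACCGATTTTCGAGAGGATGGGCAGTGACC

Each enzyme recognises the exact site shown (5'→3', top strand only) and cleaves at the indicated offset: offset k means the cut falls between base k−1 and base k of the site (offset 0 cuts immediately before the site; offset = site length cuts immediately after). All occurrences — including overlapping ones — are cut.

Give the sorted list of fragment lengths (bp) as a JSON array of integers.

Site scan:
  MvoII (AGGATGGG, off=3): starts [76] → cuts [79]
  HnxII (AGTGACCA, off=5): starts [56, 85] → cuts [61, 90]
  WciVI (TCGA, off=0): starts [7, 17, 24, 32, 37, 71] → cuts [7, 17, 24, 32, 37, 71]
  ZebI (GAACA, off=3): no sites

All cut coordinates (distinct, sorted): [7, 17, 24, 32, 37, 61, 71, 79, 90]

Fragments:
  7→17: 10 bp
  17→24: 7 bp
  24→32: 8 bp
  32→37: 5 bp
  37→61: 24 bp
  61→71: 10 bp
  71→79: 8 bp
  79→90: 11 bp
  90→7 (wrap): 92-90+7 = 9 bp

[5,7,8,8,9,10,10,11,24]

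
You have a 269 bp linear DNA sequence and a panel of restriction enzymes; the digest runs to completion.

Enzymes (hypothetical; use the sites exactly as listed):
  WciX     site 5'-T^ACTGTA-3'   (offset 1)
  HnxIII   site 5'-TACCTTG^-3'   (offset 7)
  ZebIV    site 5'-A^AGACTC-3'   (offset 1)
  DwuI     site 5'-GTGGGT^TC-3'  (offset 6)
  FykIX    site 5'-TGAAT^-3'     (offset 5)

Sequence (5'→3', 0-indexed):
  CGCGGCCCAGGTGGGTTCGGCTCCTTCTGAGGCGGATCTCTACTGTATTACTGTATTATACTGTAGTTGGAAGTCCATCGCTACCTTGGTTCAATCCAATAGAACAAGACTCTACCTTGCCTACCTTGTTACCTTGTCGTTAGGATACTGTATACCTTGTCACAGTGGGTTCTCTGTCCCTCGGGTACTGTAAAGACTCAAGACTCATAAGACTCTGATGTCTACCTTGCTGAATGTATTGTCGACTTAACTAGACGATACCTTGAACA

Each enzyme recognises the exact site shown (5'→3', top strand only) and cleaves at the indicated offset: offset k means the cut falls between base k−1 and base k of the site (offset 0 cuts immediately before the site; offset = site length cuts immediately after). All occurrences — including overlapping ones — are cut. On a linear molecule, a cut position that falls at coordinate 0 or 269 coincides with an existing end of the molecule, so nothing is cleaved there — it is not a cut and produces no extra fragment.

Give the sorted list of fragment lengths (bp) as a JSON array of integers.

Per-enzyme occurrences:
  WciX (TACTGTA, off=1): starts [40, 48, 58, 145, 185] → cuts [41, 49, 59, 146, 186]
  HnxIII (TACCTTG, off=7): starts [81, 112, 121, 129, 152, 222, 258] → cuts [88, 119, 128, 136, 159, 229, 265]
  ZebIV (AAGACTC, off=1): starts [105, 192, 199, 208] → cuts [106, 193, 200, 209]
  DwuI (GTGGGTTC, off=6): starts [10, 164] → cuts [16, 170]
  FykIX (TGAAT, off=5): starts [230] → cuts [235]

All cut coordinates (distinct, sorted): [16, 41, 49, 59, 88, 106, 119, 128, 136, 146, 159, 170, 186, 193, 200, 209, 229, 235, 265]

Fragment lengths:
  [0,16): 16 bp
  [16,41): 25 bp
  [41,49): 8 bp
  [49,59): 10 bp
  [59,88): 29 bp
  [88,106): 18 bp
  [106,119): 13 bp
  [119,128): 9 bp
  [128,136): 8 bp
  [136,146): 10 bp
  [146,159): 13 bp
  [159,170): 11 bp
  [170,186): 16 bp
  [186,193): 7 bp
  [193,200): 7 bp
  [200,209): 9 bp
  [209,229): 20 bp
  [229,235): 6 bp
  [235,265): 30 bp
  [265,269): 4 bp

[4,6,7,7,8,8,9,9,10,10,11,13,13,16,16,18,20,25,29,30]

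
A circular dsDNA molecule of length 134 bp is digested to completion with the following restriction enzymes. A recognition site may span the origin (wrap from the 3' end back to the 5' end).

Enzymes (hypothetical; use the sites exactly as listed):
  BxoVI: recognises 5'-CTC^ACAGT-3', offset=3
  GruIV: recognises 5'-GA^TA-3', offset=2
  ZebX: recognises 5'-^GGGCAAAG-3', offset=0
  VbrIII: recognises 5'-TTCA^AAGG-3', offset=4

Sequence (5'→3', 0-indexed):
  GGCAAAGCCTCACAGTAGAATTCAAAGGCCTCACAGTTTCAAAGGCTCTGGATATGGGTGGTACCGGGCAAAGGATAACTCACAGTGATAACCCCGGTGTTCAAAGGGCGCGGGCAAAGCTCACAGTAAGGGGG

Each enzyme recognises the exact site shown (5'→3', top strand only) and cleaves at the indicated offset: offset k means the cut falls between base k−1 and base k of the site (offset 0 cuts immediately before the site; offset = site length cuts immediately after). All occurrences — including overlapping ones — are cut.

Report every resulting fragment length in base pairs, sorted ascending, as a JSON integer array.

[6,7,8,8,9,10,11,11,11,12,13,13,15]

Scan for sites:
  BxoVI CTCACAGT/3: at [8, 29, 78, 119] ⇒ [11, 32, 81, 122]
  GruIV GATA/2: at [50, 73, 86] ⇒ [52, 75, 88]
  ZebX GGGCAAAG/0: at [65, 111, 133] ⇒ [65, 111, 133]
  VbrIII TTCAAAGG/4: at [20, 37, 99] ⇒ [24, 41, 103]

Pooled cuts: [11, 24, 32, 41, 52, 65, 75, 81, 88, 103, 111, 122, 133]

Fragments:
  11→24: 13 bp
  24→32: 8 bp
  32→41: 9 bp
  41→52: 11 bp
  52→65: 13 bp
  65→75: 10 bp
  75→81: 6 bp
  81→88: 7 bp
  88→103: 15 bp
  103→111: 8 bp
  111→122: 11 bp
  122→133: 11 bp
  133→11 (wrap): 134-133+11 = 12 bp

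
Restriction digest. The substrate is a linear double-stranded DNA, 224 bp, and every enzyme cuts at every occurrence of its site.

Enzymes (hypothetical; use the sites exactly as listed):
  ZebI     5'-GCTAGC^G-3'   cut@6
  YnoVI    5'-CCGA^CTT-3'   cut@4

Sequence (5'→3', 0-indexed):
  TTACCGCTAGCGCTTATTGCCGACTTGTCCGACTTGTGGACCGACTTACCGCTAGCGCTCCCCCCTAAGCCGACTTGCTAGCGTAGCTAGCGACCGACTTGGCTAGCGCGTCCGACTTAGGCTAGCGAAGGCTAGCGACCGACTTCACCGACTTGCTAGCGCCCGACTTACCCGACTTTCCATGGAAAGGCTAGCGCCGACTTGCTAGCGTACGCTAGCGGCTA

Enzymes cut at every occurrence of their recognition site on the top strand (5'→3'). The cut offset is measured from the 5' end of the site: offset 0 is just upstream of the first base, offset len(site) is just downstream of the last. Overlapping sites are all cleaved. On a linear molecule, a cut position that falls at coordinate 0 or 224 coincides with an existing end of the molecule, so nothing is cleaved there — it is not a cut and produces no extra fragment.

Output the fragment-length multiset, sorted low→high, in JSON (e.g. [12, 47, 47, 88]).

[5,5,6,6,6,8,9,9,9,9,9,9,9,10,10,10,11,11,12,12,12,17,20]

Scan for sites:
  ZebI GCTAGCG/6: at [5, 50, 76, 85, 101, 120, 130, 154, 189, 203, 213] ⇒ [11, 56, 82, 91, 107, 126, 136, 160, 195, 209, 219]
  YnoVI CCGACTT/4: at [19, 28, 40, 69, 93, 111, 138, 147, 162, 171, 196] ⇒ [23, 32, 44, 73, 97, 115, 142, 151, 166, 175, 200]

Pooled cuts: [11, 23, 32, 44, 56, 73, 82, 91, 97, 107, 115, 126, 136, 142, 151, 160, 166, 175, 195, 200, 209, 219]

Fragment lengths:
  [0,11): 11 bp
  [11,23): 12 bp
  [23,32): 9 bp
  [32,44): 12 bp
  [44,56): 12 bp
  [56,73): 17 bp
  [73,82): 9 bp
  [82,91): 9 bp
  [91,97): 6 bp
  [97,107): 10 bp
  [107,115): 8 bp
  [115,126): 11 bp
  [126,136): 10 bp
  [136,142): 6 bp
  [142,151): 9 bp
  [151,160): 9 bp
  [160,166): 6 bp
  [166,175): 9 bp
  [175,195): 20 bp
  [195,200): 5 bp
  [200,209): 9 bp
  [209,219): 10 bp
  [219,224): 5 bp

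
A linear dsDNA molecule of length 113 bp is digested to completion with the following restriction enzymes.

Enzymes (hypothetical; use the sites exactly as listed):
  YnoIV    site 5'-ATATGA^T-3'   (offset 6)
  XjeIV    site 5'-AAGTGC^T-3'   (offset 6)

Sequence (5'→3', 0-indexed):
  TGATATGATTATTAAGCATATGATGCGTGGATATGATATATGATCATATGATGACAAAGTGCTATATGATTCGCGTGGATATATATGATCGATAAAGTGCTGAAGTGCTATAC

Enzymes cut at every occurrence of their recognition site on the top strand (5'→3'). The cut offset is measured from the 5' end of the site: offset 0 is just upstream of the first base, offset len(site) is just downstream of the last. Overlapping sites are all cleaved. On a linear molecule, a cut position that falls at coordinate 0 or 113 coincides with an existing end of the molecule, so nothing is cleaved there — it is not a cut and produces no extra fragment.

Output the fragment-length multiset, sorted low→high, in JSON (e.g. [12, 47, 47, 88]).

[5,7,7,8,8,8,11,12,13,15,19]

Site scan:
  YnoIV (ATATGAT, off=6): starts [2, 17, 30, 37, 45, 63, 82] → cuts [8, 23, 36, 43, 51, 69, 88]
  XjeIV (AAGTGCT, off=6): starts [56, 94, 102] → cuts [62, 100, 108]

Pooled cuts: [8, 23, 36, 43, 51, 62, 69, 88, 100, 108]

Fragments:
  [0,8): 8 bp
  [8,23): 15 bp
  [23,36): 13 bp
  [36,43): 7 bp
  [43,51): 8 bp
  [51,62): 11 bp
  [62,69): 7 bp
  [69,88): 19 bp
  [88,100): 12 bp
  [100,108): 8 bp
  [108,113): 5 bp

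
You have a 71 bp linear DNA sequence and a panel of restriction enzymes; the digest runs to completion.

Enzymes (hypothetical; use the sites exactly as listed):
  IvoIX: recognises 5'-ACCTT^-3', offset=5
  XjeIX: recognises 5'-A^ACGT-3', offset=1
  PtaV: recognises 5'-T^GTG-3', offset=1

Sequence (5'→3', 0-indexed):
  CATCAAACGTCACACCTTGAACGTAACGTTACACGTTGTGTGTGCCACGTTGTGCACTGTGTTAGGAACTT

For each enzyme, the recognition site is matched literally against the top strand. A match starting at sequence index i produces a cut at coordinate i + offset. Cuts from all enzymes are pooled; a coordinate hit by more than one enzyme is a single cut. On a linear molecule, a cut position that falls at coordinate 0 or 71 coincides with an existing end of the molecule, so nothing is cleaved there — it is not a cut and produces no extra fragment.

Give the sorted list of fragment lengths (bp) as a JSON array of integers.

[2,2,2,5,6,7,10,12,12,13]

Per-enzyme occurrences:
  IvoIX (ACCTT, off=5): starts [13] → cuts [18]
  XjeIX (AACGT, off=1): starts [5, 19, 24] → cuts [6, 20, 25]
  PtaV (TGTG, off=1): starts [36, 38, 40, 50, 57] → cuts [37, 39, 41, 51, 58]

All cut coordinates (distinct, sorted): [6, 18, 20, 25, 37, 39, 41, 51, 58]

Fragments:
  [0,6): 6 bp
  [6,18): 12 bp
  [18,20): 2 bp
  [20,25): 5 bp
  [25,37): 12 bp
  [37,39): 2 bp
  [39,41): 2 bp
  [41,51): 10 bp
  [51,58): 7 bp
  [58,71): 13 bp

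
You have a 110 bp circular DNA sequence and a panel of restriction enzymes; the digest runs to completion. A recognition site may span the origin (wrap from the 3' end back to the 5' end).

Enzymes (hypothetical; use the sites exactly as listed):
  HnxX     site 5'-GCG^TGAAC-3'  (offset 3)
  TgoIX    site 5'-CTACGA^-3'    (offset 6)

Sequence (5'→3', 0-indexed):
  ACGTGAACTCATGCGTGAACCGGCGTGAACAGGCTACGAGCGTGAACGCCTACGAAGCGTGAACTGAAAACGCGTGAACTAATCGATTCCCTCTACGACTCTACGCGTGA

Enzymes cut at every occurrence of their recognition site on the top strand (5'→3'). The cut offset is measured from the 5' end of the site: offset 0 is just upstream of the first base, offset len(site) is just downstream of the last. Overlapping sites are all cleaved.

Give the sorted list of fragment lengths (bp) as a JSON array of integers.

Scan for sites:
  HnxX GCGTGAAC/3: at [12, 22, 39, 56, 71, 104] ⇒ [15, 25, 42, 59, 74, 107]
  TgoIX CTACGA/6: at [33, 49, 92] ⇒ [39, 55, 98]

All cut coordinates (distinct, sorted): [15, 25, 39, 42, 55, 59, 74, 98, 107]

Fragment lengths:
  15→25: 10 bp
  25→39: 14 bp
  39→42: 3 bp
  42→55: 13 bp
  55→59: 4 bp
  59→74: 15 bp
  74→98: 24 bp
  98→107: 9 bp
  107→15 (wrap): 110-107+15 = 18 bp

[3,4,9,10,13,14,15,18,24]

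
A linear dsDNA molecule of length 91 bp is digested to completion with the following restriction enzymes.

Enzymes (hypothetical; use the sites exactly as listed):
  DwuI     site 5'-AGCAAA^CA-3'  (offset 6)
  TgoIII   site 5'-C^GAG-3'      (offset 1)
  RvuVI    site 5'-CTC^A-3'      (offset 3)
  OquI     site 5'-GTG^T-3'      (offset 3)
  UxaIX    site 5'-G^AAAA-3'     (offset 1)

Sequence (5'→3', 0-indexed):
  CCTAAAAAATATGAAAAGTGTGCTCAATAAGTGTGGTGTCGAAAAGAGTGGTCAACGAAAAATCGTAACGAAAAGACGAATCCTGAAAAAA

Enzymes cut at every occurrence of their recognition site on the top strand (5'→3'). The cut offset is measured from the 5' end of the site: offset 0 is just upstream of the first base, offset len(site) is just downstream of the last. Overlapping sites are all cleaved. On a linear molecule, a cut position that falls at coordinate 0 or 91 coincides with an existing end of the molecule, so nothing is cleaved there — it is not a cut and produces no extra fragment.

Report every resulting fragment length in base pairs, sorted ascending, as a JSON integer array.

[3,5,5,6,7,8,13,13,15,16]

Scan for sites:
  DwuI (AGCAAACA, off=6): no sites
  TgoIII (CGAG, off=1): no sites
  RvuVI (CTCA, off=3): starts [22] → cuts [25]
  OquI (GTGT, off=3): starts [17, 30, 35] → cuts [20, 33, 38]
  UxaIX (GAAAA, off=1): starts [12, 40, 56, 69, 84] → cuts [13, 41, 57, 70, 85]

Pooled cuts: [13, 20, 25, 33, 38, 41, 57, 70, 85]

Fragment lengths:
  [0,13): 13 bp
  [13,20): 7 bp
  [20,25): 5 bp
  [25,33): 8 bp
  [33,38): 5 bp
  [38,41): 3 bp
  [41,57): 16 bp
  [57,70): 13 bp
  [70,85): 15 bp
  [85,91): 6 bp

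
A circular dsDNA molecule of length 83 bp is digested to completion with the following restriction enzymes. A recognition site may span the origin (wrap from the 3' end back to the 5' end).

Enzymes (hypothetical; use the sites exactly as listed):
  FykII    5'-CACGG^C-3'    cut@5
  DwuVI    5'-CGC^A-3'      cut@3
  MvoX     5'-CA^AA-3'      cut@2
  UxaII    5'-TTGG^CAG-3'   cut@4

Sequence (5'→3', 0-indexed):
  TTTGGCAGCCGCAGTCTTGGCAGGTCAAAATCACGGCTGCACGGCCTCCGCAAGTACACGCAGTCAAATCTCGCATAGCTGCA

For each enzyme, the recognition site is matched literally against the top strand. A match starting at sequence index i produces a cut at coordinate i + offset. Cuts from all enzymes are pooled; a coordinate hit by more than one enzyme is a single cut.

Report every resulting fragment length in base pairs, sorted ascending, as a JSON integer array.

[5,7,7,7,8,8,8,9,10,14]

Site scan:
  FykII (CACGGC, off=5): starts [31, 39] → cuts [36, 44]
  DwuVI (CGCA, off=3): starts [9, 48, 58, 71] → cuts [12, 51, 61, 74]
  MvoX (CAAA, off=2): starts [25, 64] → cuts [27, 66]
  UxaII (TTGGCAG, off=4): starts [1, 16] → cuts [5, 20]

Pooled cuts: [5, 12, 20, 27, 36, 44, 51, 61, 66, 74]

Fragments:
  5→12: 7 bp
  12→20: 8 bp
  20→27: 7 bp
  27→36: 9 bp
  36→44: 8 bp
  44→51: 7 bp
  51→61: 10 bp
  61→66: 5 bp
  66→74: 8 bp
  74→5 (wrap): 83-74+5 = 14 bp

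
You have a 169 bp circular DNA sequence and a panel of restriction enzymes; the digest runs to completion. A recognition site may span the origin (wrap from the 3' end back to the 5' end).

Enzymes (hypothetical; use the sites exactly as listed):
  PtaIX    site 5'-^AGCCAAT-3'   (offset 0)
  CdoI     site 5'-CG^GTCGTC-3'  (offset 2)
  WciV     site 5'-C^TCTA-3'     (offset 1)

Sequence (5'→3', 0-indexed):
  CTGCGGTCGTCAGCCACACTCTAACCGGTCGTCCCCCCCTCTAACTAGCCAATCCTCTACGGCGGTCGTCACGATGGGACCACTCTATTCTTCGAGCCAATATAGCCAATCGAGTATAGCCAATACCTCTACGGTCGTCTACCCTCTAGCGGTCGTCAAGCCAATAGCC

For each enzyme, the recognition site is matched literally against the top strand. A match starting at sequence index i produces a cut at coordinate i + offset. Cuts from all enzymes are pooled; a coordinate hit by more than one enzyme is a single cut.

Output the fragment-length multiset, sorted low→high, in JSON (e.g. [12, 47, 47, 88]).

Scan for sites:
  PtaIX AGCCAAT/0: at [46, 94, 103, 117, 158] ⇒ [46, 94, 103, 117, 158]
  CdoI CGGTCGTC/2: at [3, 25, 62, 131, 149] ⇒ [5, 27, 64, 133, 151]
  WciV CTCTA/1: at [18, 38, 54, 82, 126, 143] ⇒ [19, 39, 55, 83, 127, 144]

All cut coordinates (distinct, sorted): [5, 19, 27, 39, 46, 55, 64, 83, 94, 103, 117, 127, 133, 144, 151, 158]

Fragments:
  5→19: 14 bp
  19→27: 8 bp
  27→39: 12 bp
  39→46: 7 bp
  46→55: 9 bp
  55→64: 9 bp
  64→83: 19 bp
  83→94: 11 bp
  94→103: 9 bp
  103→117: 14 bp
  117→127: 10 bp
  127→133: 6 bp
  133→144: 11 bp
  144→151: 7 bp
  151→158: 7 bp
  158→5 (wrap): 169-158+5 = 16 bp

[6,7,7,7,8,9,9,9,10,11,11,12,14,14,16,19]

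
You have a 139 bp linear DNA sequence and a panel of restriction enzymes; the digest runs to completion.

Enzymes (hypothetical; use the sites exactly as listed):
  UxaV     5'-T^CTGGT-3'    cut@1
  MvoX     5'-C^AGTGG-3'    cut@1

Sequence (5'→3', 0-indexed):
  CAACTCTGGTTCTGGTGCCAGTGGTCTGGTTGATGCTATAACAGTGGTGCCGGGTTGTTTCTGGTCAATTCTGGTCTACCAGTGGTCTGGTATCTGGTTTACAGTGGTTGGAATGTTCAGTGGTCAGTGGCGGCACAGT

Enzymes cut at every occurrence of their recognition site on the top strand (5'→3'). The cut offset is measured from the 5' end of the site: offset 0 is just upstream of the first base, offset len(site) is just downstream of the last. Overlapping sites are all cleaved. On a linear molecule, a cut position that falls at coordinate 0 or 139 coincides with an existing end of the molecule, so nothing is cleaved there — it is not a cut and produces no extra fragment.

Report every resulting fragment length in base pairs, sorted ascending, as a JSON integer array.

[5,6,6,6,7,7,8,9,10,10,14,16,17,18]

Site scan:
  UxaV TCTGGT/1: at [4, 10, 24, 59, 69, 85, 92] ⇒ [5, 11, 25, 60, 70, 86, 93]
  MvoX CAGTGG/1: at [18, 41, 79, 101, 117, 124] ⇒ [19, 42, 80, 102, 118, 125]

All cut coordinates (distinct, sorted): [5, 11, 19, 25, 42, 60, 70, 80, 86, 93, 102, 118, 125]

Fragment lengths:
  [0,5): 5 bp
  [5,11): 6 bp
  [11,19): 8 bp
  [19,25): 6 bp
  [25,42): 17 bp
  [42,60): 18 bp
  [60,70): 10 bp
  [70,80): 10 bp
  [80,86): 6 bp
  [86,93): 7 bp
  [93,102): 9 bp
  [102,118): 16 bp
  [118,125): 7 bp
  [125,139): 14 bp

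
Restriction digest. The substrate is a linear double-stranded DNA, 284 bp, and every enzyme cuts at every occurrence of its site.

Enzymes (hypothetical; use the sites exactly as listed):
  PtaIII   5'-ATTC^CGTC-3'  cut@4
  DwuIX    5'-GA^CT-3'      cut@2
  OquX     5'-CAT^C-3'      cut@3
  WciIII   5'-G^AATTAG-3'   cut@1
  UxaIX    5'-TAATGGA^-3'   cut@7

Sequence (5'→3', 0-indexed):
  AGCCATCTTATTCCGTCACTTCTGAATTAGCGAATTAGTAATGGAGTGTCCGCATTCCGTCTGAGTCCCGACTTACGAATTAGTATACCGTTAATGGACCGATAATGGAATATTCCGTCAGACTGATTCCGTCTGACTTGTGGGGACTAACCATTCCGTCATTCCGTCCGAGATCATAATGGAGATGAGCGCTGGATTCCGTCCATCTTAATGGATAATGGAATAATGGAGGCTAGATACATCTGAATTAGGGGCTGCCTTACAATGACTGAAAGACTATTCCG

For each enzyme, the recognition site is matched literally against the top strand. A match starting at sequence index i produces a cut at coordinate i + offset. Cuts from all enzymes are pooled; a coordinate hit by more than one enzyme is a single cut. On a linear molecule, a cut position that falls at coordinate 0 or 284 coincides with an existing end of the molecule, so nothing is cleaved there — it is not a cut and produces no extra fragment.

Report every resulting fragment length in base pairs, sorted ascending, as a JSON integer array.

[3,6,6,6,7,7,7,7,7,7,8,8,8,8,8,9,10,10,11,11,12,12,13,14,16,19,21,23]

Site scan:
  PtaIII ATTCCGTC/4: at [9, 53, 111, 125, 152, 160, 195] ⇒ [13, 57, 115, 129, 156, 164, 199]
  DwuIX GACT/2: at [69, 120, 134, 144, 266, 274] ⇒ [71, 122, 136, 146, 268, 276]
  OquX CATC/3: at [3, 203, 239] ⇒ [6, 206, 242]
  WciIII GAATTAG/1: at [23, 31, 76, 244] ⇒ [24, 32, 77, 245]
  UxaIX TAATGGA/7: at [38, 91, 102, 176, 208, 215, 223] ⇒ [45, 98, 109, 183, 215, 222, 230]

Pooled cuts: [6, 13, 24, 32, 45, 57, 71, 77, 98, 109, 115, 122, 129, 136, 146, 156, 164, 183, 199, 206, 215, 222, 230, 242, 245, 268, 276]

Fragments:
  [0,6): 6 bp
  [6,13): 7 bp
  [13,24): 11 bp
  [24,32): 8 bp
  [32,45): 13 bp
  [45,57): 12 bp
  [57,71): 14 bp
  [71,77): 6 bp
  [77,98): 21 bp
  [98,109): 11 bp
  [109,115): 6 bp
  [115,122): 7 bp
  [122,129): 7 bp
  [129,136): 7 bp
  [136,146): 10 bp
  [146,156): 10 bp
  [156,164): 8 bp
  [164,183): 19 bp
  [183,199): 16 bp
  [199,206): 7 bp
  [206,215): 9 bp
  [215,222): 7 bp
  [222,230): 8 bp
  [230,242): 12 bp
  [242,245): 3 bp
  [245,268): 23 bp
  [268,276): 8 bp
  [276,284): 8 bp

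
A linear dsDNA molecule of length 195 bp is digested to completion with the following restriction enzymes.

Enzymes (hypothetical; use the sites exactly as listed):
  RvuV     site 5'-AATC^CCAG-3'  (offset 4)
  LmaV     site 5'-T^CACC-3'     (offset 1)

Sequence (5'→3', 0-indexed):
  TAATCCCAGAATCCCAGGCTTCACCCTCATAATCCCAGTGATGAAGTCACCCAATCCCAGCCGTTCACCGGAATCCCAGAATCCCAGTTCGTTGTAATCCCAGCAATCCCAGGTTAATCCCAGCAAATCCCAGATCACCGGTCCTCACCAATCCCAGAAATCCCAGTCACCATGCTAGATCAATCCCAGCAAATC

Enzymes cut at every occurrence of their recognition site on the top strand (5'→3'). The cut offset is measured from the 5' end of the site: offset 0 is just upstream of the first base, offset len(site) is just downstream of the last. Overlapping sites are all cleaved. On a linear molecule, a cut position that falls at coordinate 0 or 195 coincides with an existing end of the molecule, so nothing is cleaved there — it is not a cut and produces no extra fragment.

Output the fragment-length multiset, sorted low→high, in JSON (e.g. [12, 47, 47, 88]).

Site scan:
  RvuV AATCCCAG/4: at [1, 9, 30, 52, 71, 79, 95, 104, 115, 125, 149, 158, 181] ⇒ [5, 13, 34, 56, 75, 83, 99, 108, 119, 129, 153, 162, 185]
  LmaV TCACC/1: at [20, 46, 64, 134, 144, 166] ⇒ [21, 47, 65, 135, 145, 167]

Pooled cuts: [5, 13, 21, 34, 47, 56, 65, 75, 83, 99, 108, 119, 129, 135, 145, 153, 162, 167, 185]

Fragment lengths:
  [0,5): 5 bp
  [5,13): 8 bp
  [13,21): 8 bp
  [21,34): 13 bp
  [34,47): 13 bp
  [47,56): 9 bp
  [56,65): 9 bp
  [65,75): 10 bp
  [75,83): 8 bp
  [83,99): 16 bp
  [99,108): 9 bp
  [108,119): 11 bp
  [119,129): 10 bp
  [129,135): 6 bp
  [135,145): 10 bp
  [145,153): 8 bp
  [153,162): 9 bp
  [162,167): 5 bp
  [167,185): 18 bp
  [185,195): 10 bp

[5,5,6,8,8,8,8,9,9,9,9,10,10,10,10,11,13,13,16,18]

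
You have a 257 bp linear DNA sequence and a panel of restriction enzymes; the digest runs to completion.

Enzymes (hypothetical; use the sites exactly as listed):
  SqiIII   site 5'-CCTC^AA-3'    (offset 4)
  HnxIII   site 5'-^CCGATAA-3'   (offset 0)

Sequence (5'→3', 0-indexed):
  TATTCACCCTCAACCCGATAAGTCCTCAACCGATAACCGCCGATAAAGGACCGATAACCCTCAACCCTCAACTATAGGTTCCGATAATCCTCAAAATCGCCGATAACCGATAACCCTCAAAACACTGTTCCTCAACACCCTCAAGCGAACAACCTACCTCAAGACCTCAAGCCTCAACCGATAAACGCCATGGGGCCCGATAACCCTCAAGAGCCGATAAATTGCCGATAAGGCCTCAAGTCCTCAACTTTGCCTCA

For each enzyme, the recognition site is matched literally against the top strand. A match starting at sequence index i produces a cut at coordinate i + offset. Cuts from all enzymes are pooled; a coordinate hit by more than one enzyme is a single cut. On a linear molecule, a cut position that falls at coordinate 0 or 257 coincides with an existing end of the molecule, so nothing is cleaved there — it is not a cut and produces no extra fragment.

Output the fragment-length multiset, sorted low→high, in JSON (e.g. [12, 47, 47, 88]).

[2,2,3,5,7,7,7,7,8,8,9,10,11,11,11,11,12,12,12,12,12,13,13,15,18,19]

Scan for sites:
  SqiIII (CCTCAA, off=4): starts [7, 23, 58, 65, 88, 114, 129, 138, 156, 164, 171, 204, 233, 241] → cuts [11, 27, 62, 69, 92, 118, 133, 142, 160, 168, 175, 208, 237, 245]
  HnxIII (CCGATAA, off=0): starts [14, 29, 39, 50, 80, 99, 106, 177, 196, 213, 224] → cuts [14, 29, 39, 50, 80, 99, 106, 177, 196, 213, 224]

Pooled cuts: [11, 14, 27, 29, 39, 50, 62, 69, 80, 92, 99, 106, 118, 133, 142, 160, 168, 175, 177, 196, 208, 213, 224, 237, 245]

Fragments:
  [0,11): 11 bp
  [11,14): 3 bp
  [14,27): 13 bp
  [27,29): 2 bp
  [29,39): 10 bp
  [39,50): 11 bp
  [50,62): 12 bp
  [62,69): 7 bp
  [69,80): 11 bp
  [80,92): 12 bp
  [92,99): 7 bp
  [99,106): 7 bp
  [106,118): 12 bp
  [118,133): 15 bp
  [133,142): 9 bp
  [142,160): 18 bp
  [160,168): 8 bp
  [168,175): 7 bp
  [175,177): 2 bp
  [177,196): 19 bp
  [196,208): 12 bp
  [208,213): 5 bp
  [213,224): 11 bp
  [224,237): 13 bp
  [237,245): 8 bp
  [245,257): 12 bp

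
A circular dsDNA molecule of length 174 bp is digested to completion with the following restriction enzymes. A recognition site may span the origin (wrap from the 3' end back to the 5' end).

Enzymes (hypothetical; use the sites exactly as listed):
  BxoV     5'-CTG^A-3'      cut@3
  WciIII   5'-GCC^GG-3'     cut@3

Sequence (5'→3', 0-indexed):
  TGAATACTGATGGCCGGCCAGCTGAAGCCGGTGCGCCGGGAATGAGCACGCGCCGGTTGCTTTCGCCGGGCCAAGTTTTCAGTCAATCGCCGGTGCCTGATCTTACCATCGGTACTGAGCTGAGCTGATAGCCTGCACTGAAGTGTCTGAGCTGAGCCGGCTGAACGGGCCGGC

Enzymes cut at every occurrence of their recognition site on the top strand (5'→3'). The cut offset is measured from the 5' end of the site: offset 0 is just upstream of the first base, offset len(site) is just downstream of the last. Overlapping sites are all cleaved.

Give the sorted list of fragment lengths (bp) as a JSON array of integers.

Scan for sites:
  BxoV CTGA/3: at [6, 21, 96, 114, 119, 124, 137, 146, 151, 160, 173] ⇒ [2, 9, 24, 99, 117, 122, 127, 140, 149, 154, 163]
  WciIII GCCGG/3: at [12, 26, 34, 51, 64, 88, 155, 168] ⇒ [15, 29, 37, 54, 67, 91, 158, 171]

Pooled cuts: [2, 9, 15, 24, 29, 37, 54, 67, 91, 99, 117, 122, 127, 140, 149, 154, 158, 163, 171]

Fragment lengths:
  2→9: 7 bp
  9→15: 6 bp
  15→24: 9 bp
  24→29: 5 bp
  29→37: 8 bp
  37→54: 17 bp
  54→67: 13 bp
  67→91: 24 bp
  91→99: 8 bp
  99→117: 18 bp
  117→122: 5 bp
  122→127: 5 bp
  127→140: 13 bp
  140→149: 9 bp
  149→154: 5 bp
  154→158: 4 bp
  158→163: 5 bp
  163→171: 8 bp
  171→2 (wrap): 174-171+2 = 5 bp

[4,5,5,5,5,5,5,6,7,8,8,8,9,9,13,13,17,18,24]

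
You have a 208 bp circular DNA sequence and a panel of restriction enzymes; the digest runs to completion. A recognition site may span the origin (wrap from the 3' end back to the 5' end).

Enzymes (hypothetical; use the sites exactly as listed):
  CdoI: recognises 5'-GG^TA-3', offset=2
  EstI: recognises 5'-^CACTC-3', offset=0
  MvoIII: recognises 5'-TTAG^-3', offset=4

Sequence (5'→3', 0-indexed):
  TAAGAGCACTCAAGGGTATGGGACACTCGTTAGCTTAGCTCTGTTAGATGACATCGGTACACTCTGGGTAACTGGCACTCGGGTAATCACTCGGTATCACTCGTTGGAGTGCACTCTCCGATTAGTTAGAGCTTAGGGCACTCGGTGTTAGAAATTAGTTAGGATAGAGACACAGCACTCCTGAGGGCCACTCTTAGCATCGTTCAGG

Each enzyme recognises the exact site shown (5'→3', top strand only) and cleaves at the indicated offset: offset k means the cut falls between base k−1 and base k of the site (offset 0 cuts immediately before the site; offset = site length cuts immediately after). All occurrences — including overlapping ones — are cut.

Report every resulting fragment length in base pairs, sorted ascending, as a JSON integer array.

Site scan:
  CdoI GGTA/2: at [14, 55, 66, 81, 92, 206] ⇒ [0, 16, 57, 68, 83, 94]
  EstI CACTC/0: at [6, 23, 59, 75, 87, 97, 111, 138, 175, 188] ⇒ [6, 23, 59, 75, 87, 97, 111, 138, 175, 188]
  MvoIII TTAG/4: at [29, 34, 43, 121, 125, 132, 147, 154, 158, 193] ⇒ [33, 38, 47, 125, 129, 136, 151, 158, 162, 197]

Pooled cuts: [0, 6, 16, 23, 33, 38, 47, 57, 59, 68, 75, 83, 87, 94, 97, 111, 125, 129, 136, 138, 151, 158, 162, 175, 188, 197]

Fragment lengths:
  0→6: 6 bp
  6→16: 10 bp
  16→23: 7 bp
  23→33: 10 bp
  33→38: 5 bp
  38→47: 9 bp
  47→57: 10 bp
  57→59: 2 bp
  59→68: 9 bp
  68→75: 7 bp
  75→83: 8 bp
  83→87: 4 bp
  87→94: 7 bp
  94→97: 3 bp
  97→111: 14 bp
  111→125: 14 bp
  125→129: 4 bp
  129→136: 7 bp
  136→138: 2 bp
  138→151: 13 bp
  151→158: 7 bp
  158→162: 4 bp
  162→175: 13 bp
  175→188: 13 bp
  188→197: 9 bp
  197→0 (wrap): 208-197+0 = 11 bp

[2,2,3,4,4,4,5,6,7,7,7,7,7,8,9,9,9,10,10,10,11,13,13,13,14,14]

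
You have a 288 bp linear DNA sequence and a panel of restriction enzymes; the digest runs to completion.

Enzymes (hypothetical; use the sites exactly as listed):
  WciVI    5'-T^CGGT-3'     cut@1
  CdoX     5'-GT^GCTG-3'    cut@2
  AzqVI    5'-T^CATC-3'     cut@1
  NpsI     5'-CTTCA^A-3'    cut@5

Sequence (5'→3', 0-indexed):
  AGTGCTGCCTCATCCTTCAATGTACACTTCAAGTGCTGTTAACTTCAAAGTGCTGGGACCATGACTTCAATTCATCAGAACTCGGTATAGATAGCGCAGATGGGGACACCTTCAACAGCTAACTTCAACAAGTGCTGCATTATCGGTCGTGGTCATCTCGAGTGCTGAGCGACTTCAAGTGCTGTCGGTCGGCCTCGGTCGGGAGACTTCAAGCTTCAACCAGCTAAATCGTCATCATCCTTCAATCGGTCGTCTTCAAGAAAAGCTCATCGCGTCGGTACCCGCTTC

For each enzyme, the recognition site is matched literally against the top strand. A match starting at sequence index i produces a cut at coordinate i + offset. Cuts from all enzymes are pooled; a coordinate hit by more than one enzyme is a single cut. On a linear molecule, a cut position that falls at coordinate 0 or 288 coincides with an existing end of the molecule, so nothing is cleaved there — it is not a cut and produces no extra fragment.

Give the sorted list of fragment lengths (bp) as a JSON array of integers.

Per-enzyme occurrences:
  WciVI TCGGT/1: at [81, 142, 184, 194, 245, 274] ⇒ [82, 143, 185, 195, 246, 275]
  CdoX GTGCTG/2: at [1, 32, 49, 131, 161, 178] ⇒ [3, 34, 51, 133, 163, 180]
  AzqVI TCATC/1: at [9, 71, 152, 231, 234, 266] ⇒ [10, 72, 153, 232, 235, 267]
  NpsI CTTCAA/5: at [14, 26, 42, 64, 109, 122, 172, 206, 213, 239, 253] ⇒ [19, 31, 47, 69, 114, 127, 177, 211, 218, 244, 258]

All cut coordinates (distinct, sorted): [3, 10, 19, 31, 34, 47, 51, 69, 72, 82, 114, 127, 133, 143, 153, 163, 177, 180, 185, 195, 211, 218, 232, 235, 244, 246, 258, 267, 275]

Fragment lengths:
  [0,3): 3 bp
  [3,10): 7 bp
  [10,19): 9 bp
  [19,31): 12 bp
  [31,34): 3 bp
  [34,47): 13 bp
  [47,51): 4 bp
  [51,69): 18 bp
  [69,72): 3 bp
  [72,82): 10 bp
  [82,114): 32 bp
  [114,127): 13 bp
  [127,133): 6 bp
  [133,143): 10 bp
  [143,153): 10 bp
  [153,163): 10 bp
  [163,177): 14 bp
  [177,180): 3 bp
  [180,185): 5 bp
  [185,195): 10 bp
  [195,211): 16 bp
  [211,218): 7 bp
  [218,232): 14 bp
  [232,235): 3 bp
  [235,244): 9 bp
  [244,246): 2 bp
  [246,258): 12 bp
  [258,267): 9 bp
  [267,275): 8 bp
  [275,288): 13 bp

[2,3,3,3,3,3,4,5,6,7,7,8,9,9,9,10,10,10,10,10,12,12,13,13,13,14,14,16,18,32]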